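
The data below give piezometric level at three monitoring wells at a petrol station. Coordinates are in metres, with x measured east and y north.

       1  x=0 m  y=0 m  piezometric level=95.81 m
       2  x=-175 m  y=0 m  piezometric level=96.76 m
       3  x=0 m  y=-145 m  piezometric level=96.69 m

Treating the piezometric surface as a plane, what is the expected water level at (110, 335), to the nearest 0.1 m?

∂h/∂x = (96.76 − 95.81) / (-175 − 0) = -0.005429
∂h/∂y = (96.69 − 95.81) / (-145 − 0) = -0.006069
h(110, 335) = 95.81 + (-0.005429)·(110) + (-0.006069)·(335) = 95.81 -0.597 -2.033 = 93.180 m.

93.2 m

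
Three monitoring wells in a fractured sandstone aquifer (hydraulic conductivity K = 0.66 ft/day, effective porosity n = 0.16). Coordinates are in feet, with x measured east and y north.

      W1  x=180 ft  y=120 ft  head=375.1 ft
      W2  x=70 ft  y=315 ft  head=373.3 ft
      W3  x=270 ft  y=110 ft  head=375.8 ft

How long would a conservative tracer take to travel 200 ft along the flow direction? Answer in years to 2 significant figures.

15 years

Taking W1 as reference: W2−W1 = (-110, 195, -1.8); W3−W1 = (90, -10, +0.7).
Determinant of the coordinate differences = (-110)·(-10) − 90·195 = -16450.
∂h/∂x = [(-1.8)·(-10) − (+0.7)·195] / -16450 = +0.007204
∂h/∂y = [(-110)·(+0.7) − 90·(-1.8)] / -16450 = -0.005167
|∇h| = √(0.007204² + -0.005167²) = 0.008865
Seepage velocity v = K·i/n = 0.66 × 0.008865 / 0.16 = 0.03657 ft/day.
t = 200 / 0.03657 = 5469 days = 15 years.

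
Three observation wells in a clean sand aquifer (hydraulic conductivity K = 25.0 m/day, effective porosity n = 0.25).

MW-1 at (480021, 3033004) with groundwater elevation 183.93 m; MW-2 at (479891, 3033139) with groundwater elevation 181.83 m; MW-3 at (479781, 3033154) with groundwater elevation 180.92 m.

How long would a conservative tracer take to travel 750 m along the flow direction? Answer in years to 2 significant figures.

Taking MW-1 as reference: MW-2−MW-1 = (-130, 135, -2.10); MW-3−MW-1 = (-240, 150, -3.01).
Determinant of the coordinate differences = (-130)·150 − (-240)·135 = 12900.
∂h/∂x = [(-2.10)·150 − (-3.01)·135] / 12900 = +0.007081
∂h/∂y = [(-130)·(-3.01) − (-240)·(-2.10)] / 12900 = -0.008736
|∇h| = √(0.007081² + -0.008736²) = 0.01125
Seepage velocity v = K·i/n = 25.0 × 0.01125 / 0.25 = 1.125 m/day.
t = 750 / 1.125 = 666.7 days = 1.83 years.

1.8 years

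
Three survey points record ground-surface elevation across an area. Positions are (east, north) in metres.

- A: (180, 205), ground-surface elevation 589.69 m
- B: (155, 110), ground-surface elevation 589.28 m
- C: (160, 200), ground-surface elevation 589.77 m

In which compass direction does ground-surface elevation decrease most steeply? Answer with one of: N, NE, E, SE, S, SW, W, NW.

SE

Differences from A: to B (Δx, Δy, Δh) = (-25, -95, -0.41); to C = (-20, -5, +0.08).
Determinant of the coordinate differences = (-25)·(-5) − (-20)·(-95) = -1775.
∂z/∂x = [(-0.41)·(-5) − (+0.08)·(-95)] / -1775 = -0.005437
∂z/∂y = [(-25)·(+0.08) − (-20)·(-0.41)] / -1775 = +0.005746
Steepest decrease is along −∇f = (+0.005437 E, -0.005746 N) → southeast.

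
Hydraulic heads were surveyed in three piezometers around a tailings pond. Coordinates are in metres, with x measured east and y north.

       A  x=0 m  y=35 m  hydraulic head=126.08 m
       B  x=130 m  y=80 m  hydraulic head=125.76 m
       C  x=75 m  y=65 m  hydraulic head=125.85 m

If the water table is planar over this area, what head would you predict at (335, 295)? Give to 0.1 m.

Taking A as reference: B−A = (130, 45, -0.32); C−A = (75, 30, -0.23).
Determinant of the coordinate differences = 130·30 − 75·45 = 525.
∂h/∂x = [(-0.32)·30 − (-0.23)·45] / 525 = +0.001429
∂h/∂y = [130·(-0.23) − 75·(-0.32)] / 525 = -0.01124
h(335, 295) = 126.08 + (+0.001429)·(335) + (-0.01124)·(260) = 126.08 +0.479 -2.922 = 123.637 m.

123.6 m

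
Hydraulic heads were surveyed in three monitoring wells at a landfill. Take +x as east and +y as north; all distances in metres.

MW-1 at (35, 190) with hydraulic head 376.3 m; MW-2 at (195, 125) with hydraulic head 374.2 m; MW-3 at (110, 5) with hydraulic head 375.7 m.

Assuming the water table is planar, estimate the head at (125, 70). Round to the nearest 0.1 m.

375.3 m

With h = a·x + b·y + c and MW-1 as origin, the differences give:
  160·a + (-65)·b = -2.1
  75·a + (-185)·b = -0.6
Eliminate b (×(-185) and ×(-65), subtract): -24725·a = 349.50 → a = ∂h/∂x = -0.01414
Back-substitute: b = ∂h/∂y = -0.002487.
h(125, 70) = 376.3 + (-0.01414)·(90) + (-0.002487)·(-120) = 376.3 -1.272 +0.298 = 375.326 m.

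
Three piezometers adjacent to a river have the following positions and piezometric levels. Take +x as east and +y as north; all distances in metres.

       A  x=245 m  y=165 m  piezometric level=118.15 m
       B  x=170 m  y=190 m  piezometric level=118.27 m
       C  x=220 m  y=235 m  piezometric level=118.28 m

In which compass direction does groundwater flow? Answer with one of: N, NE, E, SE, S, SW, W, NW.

Differences from A: to B (Δx, Δy, Δh) = (-75, 25, +0.12); to C = (-25, 70, +0.13).
Determinant of the coordinate differences = (-75)·70 − (-25)·25 = -4625.
∂h/∂x = [(+0.12)·70 − (+0.13)·25] / -4625 = -0.001114
∂h/∂y = [(-75)·(+0.13) − (-25)·(+0.12)] / -4625 = +0.001459
Flow = −∇h = (+0.001114 east, -0.001459 north), which points southeast.

SE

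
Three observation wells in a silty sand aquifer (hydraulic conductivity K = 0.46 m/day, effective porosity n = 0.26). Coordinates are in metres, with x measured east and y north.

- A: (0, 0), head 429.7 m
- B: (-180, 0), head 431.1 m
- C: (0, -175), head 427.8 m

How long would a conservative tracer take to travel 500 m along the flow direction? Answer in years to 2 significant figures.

∂h/∂x = (431.1 − 429.7) / (-180 − 0) = -0.007778
∂h/∂y = (427.8 − 429.7) / (-175 − 0) = +0.01086
|∇h| = √(-0.007778² + 0.01086²) = 0.01336
Seepage velocity v = K·i/n = 0.46 × 0.01336 / 0.26 = 0.02364 m/day.
t = 500 / 0.02364 = 2.115e+04 days = 57.9 years.

58 years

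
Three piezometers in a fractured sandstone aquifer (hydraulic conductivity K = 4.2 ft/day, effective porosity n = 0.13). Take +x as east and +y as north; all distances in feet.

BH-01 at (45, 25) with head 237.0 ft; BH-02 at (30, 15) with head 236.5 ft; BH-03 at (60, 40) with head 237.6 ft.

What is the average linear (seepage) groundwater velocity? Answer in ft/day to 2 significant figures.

0.91 ft/day

With h = a·x + b·y + c and BH-01 as origin, the differences give:
  (-15)·a + (-10)·b = -0.5
  15·a + 15·b = +0.6
Eliminate b (×15 and ×(-10), subtract): -75·a = -1.50 → a = ∂h/∂x = +0.02000
Back-substitute: b = ∂h/∂y = +0.02000.
|∇h| = √(0.02000² + 0.02000²) = 0.02828
Seepage velocity v = K·i/n = 4.2 × 0.02828 / 0.13 = 0.9137 ft/day.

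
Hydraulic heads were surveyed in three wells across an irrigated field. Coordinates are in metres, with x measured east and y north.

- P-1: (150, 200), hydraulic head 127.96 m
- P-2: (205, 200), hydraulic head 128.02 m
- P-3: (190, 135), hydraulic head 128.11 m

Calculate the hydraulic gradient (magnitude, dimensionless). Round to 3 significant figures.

Taking P-1 as reference: P-2−P-1 = (55, 0, +0.06); P-3−P-1 = (40, -65, +0.15).
Determinant of the coordinate differences = 55·(-65) − 40·0 = -3575.
∂h/∂x = [(+0.06)·(-65) − (+0.15)·0] / -3575 = +0.001091
∂h/∂y = [55·(+0.15) − 40·(+0.06)] / -3575 = -0.001636
|∇h| = √(0.001091² + -0.001636²) = 0.001966

0.00197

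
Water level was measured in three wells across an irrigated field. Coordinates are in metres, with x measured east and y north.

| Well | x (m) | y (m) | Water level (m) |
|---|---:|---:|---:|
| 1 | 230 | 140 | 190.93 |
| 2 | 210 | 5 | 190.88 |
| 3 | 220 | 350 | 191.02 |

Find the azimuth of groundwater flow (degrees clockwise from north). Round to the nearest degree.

144°

With h = a·x + b·y + c and 1 as origin, the differences give:
  (-20)·a + (-135)·b = -0.05
  (-10)·a + 210·b = +0.09
Eliminate b (×210 and ×(-135), subtract): -5550·a = 1.650 → a = ∂h/∂x = -0.0002973
Back-substitute: b = ∂h/∂y = +0.0004144.
Flow direction (−∇h) has components (+0.0002973 E, -0.0004144 N).
Azimuth = atan2(E, N) = atan2(+0.0002973, -0.0004144) = 144.3° ≈ 144°.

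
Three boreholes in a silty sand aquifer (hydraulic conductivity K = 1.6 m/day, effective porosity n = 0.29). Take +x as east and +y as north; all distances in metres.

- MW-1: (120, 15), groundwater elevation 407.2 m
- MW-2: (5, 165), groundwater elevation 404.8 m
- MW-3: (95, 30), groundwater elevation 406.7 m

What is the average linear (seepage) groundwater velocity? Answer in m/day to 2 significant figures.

0.11 m/day

Taking MW-1 as reference: MW-2−MW-1 = (-115, 150, -2.4); MW-3−MW-1 = (-25, 15, -0.5).
Solve a·Δx + b·Δy = Δh: det = (-115)·15 − (-25)·150 = 2025.
∂h/∂x = [(-2.4)·15 − (-0.5)·150] / 2025 = +0.01926
∂h/∂y = [(-115)·(-0.5) − (-25)·(-2.4)] / 2025 = -0.001235
|∇h| = √(0.01926² + -0.001235²) = 0.0193
Seepage velocity v = K·i/n = 1.6 × 0.0193 / 0.29 = 0.1065 m/day.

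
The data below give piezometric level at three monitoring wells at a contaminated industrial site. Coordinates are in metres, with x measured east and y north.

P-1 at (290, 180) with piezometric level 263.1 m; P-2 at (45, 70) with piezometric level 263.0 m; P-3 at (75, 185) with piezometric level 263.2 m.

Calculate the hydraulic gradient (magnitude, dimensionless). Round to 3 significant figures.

0.00190

Differences from P-1: to P-2 (Δx, Δy, Δh) = (-245, -110, -0.1); to P-3 = (-215, 5, +0.1).
Determinant of the coordinate differences = (-245)·5 − (-215)·(-110) = -24875.
∂h/∂x = [(-0.1)·5 − (+0.1)·(-110)] / -24875 = -0.0004221
∂h/∂y = [(-245)·(+0.1) − (-215)·(-0.1)] / -24875 = +0.001849
|∇h| = √(-0.0004221² + 0.001849²) = 0.001897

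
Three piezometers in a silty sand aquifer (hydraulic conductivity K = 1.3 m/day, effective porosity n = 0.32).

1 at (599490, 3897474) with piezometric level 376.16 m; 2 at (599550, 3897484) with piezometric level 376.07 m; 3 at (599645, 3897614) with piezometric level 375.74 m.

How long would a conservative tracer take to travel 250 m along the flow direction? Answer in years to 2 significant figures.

82 years

Taking 1 as reference: 2−1 = (60, 10, -0.09); 3−1 = (155, 140, -0.42).
Determinant of the coordinate differences = 60·140 − 155·10 = 6850.
∂h/∂x = [(-0.09)·140 − (-0.42)·10] / 6850 = -0.001226
∂h/∂y = [60·(-0.42) − 155·(-0.09)] / 6850 = -0.001642
|∇h| = √(-0.001226² + -0.001642²) = 0.002049
Seepage velocity v = K·i/n = 1.3 × 0.002049 / 0.32 = 0.008324 m/day.
t = 250 / 0.008324 = 3.003e+04 days = 82.2 years.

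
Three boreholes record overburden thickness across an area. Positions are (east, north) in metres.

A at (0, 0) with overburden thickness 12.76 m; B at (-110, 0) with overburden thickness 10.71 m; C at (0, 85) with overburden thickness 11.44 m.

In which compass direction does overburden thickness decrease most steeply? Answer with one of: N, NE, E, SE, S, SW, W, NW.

NW

∂d/∂x = (10.71 − 12.76) / (-110 − 0) = +0.01864
∂d/∂y = (11.44 − 12.76) / (85 − 0) = -0.01553
Steepest decrease is along −∇f = (-0.01864 E, +0.01553 N) → northwest.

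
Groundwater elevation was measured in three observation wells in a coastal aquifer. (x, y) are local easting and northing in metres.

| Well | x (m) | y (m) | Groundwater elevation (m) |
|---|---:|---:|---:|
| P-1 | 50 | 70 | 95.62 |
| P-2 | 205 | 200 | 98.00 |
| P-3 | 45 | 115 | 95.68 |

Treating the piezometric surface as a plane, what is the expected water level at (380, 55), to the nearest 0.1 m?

99.9 m

With h = a·x + b·y + c and P-1 as origin, the differences give:
  155·a + 130·b = +2.38
  (-5)·a + 45·b = +0.06
Eliminate b (×45 and ×130, subtract): 7625·a = 99.300 → a = ∂h/∂x = +0.01302
Back-substitute: b = ∂h/∂y = +0.002780.
h(380, 55) = 95.62 + (+0.01302)·(330) + (+0.002780)·(-15) = 95.62 +4.298 -0.042 = 99.876 m.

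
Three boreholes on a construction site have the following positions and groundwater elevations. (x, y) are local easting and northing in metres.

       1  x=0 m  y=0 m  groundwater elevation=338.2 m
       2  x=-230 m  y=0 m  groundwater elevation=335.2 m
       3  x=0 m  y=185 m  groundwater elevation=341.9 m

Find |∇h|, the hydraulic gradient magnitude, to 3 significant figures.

∂h/∂x = (335.2 − 338.2) / (-230 − 0) = +0.01304
∂h/∂y = (341.9 − 338.2) / (185 − 0) = +0.02000
|∇h| = √(0.01304² + 0.02000²) = 0.02388

0.0239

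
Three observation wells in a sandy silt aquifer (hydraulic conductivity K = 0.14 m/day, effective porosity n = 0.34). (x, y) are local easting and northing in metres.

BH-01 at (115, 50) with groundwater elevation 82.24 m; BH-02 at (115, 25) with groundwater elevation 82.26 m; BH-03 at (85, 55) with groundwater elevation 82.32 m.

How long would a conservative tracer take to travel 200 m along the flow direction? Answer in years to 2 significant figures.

460 years

Taking BH-01 as reference: BH-02−BH-01 = (0, -25, +0.02); BH-03−BH-01 = (-30, 5, +0.08).
Determinant of the coordinate differences = 0·5 − (-30)·(-25) = -750.
∂h/∂x = [(+0.02)·5 − (+0.08)·(-25)] / -750 = -0.002800
∂h/∂y = [0·(+0.08) − (-30)·(+0.02)] / -750 = -0.0008000
|∇h| = √(-0.002800² + -0.0008000²) = 0.002912
Seepage velocity v = K·i/n = 0.14 × 0.002912 / 0.34 = 0.001199 m/day.
t = 200 / 0.001199 = 1.668e+05 days = 457 years.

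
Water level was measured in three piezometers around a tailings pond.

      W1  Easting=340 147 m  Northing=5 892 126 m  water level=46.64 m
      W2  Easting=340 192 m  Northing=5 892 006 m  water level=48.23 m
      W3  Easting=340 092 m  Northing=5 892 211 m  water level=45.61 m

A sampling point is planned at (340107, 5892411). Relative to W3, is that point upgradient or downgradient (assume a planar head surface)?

downgradient

Differences from W1: to W2 (Δx, Δy, Δh) = (45, -120, +1.59); to W3 = (-55, 85, -1.03).
Solve a·Δx + b·Δy = Δh: det = 45·85 − (-55)·(-120) = -2775.
∂h/∂x = [(+1.59)·85 − (-1.03)·(-120)] / -2775 = -0.004162
∂h/∂y = [45·(-1.03) − (-55)·(+1.59)] / -2775 = -0.01481
Head at (340107, 5892411) = 46.64 + (-0.004162)·(-40) + (-0.01481)·(285) = 42.59 m.
That is lower than the 45.61 m at W3, so the point is downgradient.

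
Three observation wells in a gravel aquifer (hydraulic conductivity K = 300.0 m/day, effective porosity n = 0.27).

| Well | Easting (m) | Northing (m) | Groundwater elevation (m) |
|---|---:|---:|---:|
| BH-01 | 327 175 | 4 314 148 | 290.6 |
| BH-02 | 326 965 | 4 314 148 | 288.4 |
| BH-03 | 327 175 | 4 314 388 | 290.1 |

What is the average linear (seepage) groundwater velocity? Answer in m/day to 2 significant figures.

12 m/day

∂h/∂x = (288.4 − 290.6) / (326965 − 327175) = +0.01048
∂h/∂y = (290.1 − 290.6) / (4314388 − 4314148) = -0.002083
|∇h| = √(0.01048² + -0.002083²) = 0.01069
Seepage velocity v = K·i/n = 300.0 × 0.01069 / 0.27 = 11.88 m/day.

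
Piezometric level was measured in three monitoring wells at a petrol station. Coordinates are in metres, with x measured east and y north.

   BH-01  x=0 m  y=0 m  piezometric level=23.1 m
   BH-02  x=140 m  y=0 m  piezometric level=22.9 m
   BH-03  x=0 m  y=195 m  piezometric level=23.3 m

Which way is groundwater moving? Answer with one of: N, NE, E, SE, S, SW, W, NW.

∂h/∂x = (22.9 − 23.1) / (140 − 0) = -0.001429
∂h/∂y = (23.3 − 23.1) / (195 − 0) = +0.001026
Flow = −∇h = (+0.001429 east, -0.001026 north), which points southeast.

SE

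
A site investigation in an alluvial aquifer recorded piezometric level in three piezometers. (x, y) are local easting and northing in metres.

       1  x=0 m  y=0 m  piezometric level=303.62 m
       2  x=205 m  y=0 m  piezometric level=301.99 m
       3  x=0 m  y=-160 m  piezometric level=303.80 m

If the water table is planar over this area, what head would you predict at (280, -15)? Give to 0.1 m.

301.4 m

∂h/∂x = (301.99 − 303.62) / (205 − 0) = -0.007951
∂h/∂y = (303.80 − 303.62) / (-160 − 0) = -0.001125
h(280, -15) = 303.62 + (-0.007951)·(280) + (-0.001125)·(-15) = 303.62 -2.226 +0.017 = 301.411 m.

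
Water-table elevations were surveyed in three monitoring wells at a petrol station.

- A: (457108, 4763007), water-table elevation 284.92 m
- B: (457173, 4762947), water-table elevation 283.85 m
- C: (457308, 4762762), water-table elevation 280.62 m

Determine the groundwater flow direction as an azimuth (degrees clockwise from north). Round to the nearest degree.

176°

Taking A as reference: B−A = (65, -60, -1.07); C−A = (200, -245, -4.30).
Solve a·Δx + b·Δy = Δh: det = 65·(-245) − 200·(-60) = -3925.
∂h/∂x = [(-1.07)·(-245) − (-4.30)·(-60)] / -3925 = -0.001057
∂h/∂y = [65·(-4.30) − 200·(-1.07)] / -3925 = +0.01669
Flow direction (−∇h) has components (+0.001057 E, -0.01669 N).
Azimuth = atan2(E, N) = atan2(+0.001057, -0.01669) = 176.4° ≈ 176°.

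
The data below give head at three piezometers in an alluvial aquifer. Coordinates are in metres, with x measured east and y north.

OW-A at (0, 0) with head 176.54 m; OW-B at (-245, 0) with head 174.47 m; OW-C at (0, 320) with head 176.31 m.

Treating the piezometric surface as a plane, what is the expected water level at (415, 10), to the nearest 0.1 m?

∂h/∂x = (174.47 − 176.54) / (-245 − 0) = +0.008449
∂h/∂y = (176.31 − 176.54) / (320 − 0) = -0.0007187
h(415, 10) = 176.54 + (+0.008449)·(415) + (-0.0007187)·(10) = 176.54 +3.506 -0.007 = 180.039 m.

180.0 m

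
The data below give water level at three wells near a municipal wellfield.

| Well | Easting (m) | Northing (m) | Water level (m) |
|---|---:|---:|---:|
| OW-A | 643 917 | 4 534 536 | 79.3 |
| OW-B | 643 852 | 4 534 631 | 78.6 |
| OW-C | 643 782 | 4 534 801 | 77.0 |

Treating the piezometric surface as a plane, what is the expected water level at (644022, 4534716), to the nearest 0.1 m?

Differences from OW-A: to OW-B (Δx, Δy, Δh) = (-65, 95, -0.7); to OW-C = (-135, 265, -2.3).
Solve a·Δx + b·Δy = Δh: det = (-65)·265 − (-135)·95 = -4400.
∂h/∂x = [(-0.7)·265 − (-2.3)·95] / -4400 = -0.007500
∂h/∂y = [(-65)·(-2.3) − (-135)·(-0.7)] / -4400 = -0.01250
h(644022, 4534716) = 79.3 + (-0.007500)·(105) + (-0.01250)·(180) = 79.3 -0.787 -2.250 = 76.263 m.

76.3 m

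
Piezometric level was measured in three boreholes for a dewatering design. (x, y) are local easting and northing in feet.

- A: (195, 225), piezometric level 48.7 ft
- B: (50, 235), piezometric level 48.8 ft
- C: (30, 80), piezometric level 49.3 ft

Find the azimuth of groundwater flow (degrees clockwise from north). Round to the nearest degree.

With h = a·x + b·y + c and A as origin, the differences give:
  (-145)·a + 10·b = +0.1
  (-165)·a + (-145)·b = +0.6
Eliminate b (×(-145) and ×10, subtract): 22675·a = -20.50 → a = ∂h/∂x = -0.0009041
Back-substitute: b = ∂h/∂y = -0.003109.
Flow direction (−∇h) has components (+0.0009041 E, +0.003109 N).
Azimuth = atan2(E, N) = atan2(+0.0009041, +0.003109) = 16.2° ≈ 016°.

016°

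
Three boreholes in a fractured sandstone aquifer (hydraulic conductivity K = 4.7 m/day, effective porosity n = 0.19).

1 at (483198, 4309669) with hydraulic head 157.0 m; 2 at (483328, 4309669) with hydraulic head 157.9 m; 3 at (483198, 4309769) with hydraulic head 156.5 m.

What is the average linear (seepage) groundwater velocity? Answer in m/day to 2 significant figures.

0.21 m/day

∂h/∂x = (157.9 − 157.0) / (483328 − 483198) = +0.006923
∂h/∂y = (156.5 − 157.0) / (4309769 − 4309669) = -0.005000
|∇h| = √(0.006923² + -0.005000²) = 0.00854
Seepage velocity v = K·i/n = 4.7 × 0.00854 / 0.19 = 0.2113 m/day.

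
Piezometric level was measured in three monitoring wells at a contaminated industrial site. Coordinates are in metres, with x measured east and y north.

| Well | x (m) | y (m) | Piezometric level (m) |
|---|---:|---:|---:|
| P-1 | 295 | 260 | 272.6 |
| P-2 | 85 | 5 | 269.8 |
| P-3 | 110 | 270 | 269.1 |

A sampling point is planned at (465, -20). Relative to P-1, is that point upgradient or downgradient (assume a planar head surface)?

upgradient

Taking P-1 as reference: P-2−P-1 = (-210, -255, -2.8); P-3−P-1 = (-185, 10, -3.5).
Solve a·Δx + b·Δy = Δh: det = (-210)·10 − (-185)·(-255) = -49275.
∂h/∂x = [(-2.8)·10 − (-3.5)·(-255)] / -49275 = +0.01868
∂h/∂y = [(-210)·(-3.5) − (-185)·(-2.8)] / -49275 = -0.004404
Head at (465, -20) = 272.6 + (+0.01868)·(170) + (-0.004404)·(-280) = 277.01 m.
That is higher than the 272.6 m at P-1, so the point is upgradient.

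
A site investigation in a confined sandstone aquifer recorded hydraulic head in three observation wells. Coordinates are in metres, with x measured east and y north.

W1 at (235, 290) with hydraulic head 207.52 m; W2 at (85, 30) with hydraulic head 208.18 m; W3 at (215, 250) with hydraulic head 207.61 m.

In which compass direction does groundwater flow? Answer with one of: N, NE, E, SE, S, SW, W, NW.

With h = a·x + b·y + c and W1 as origin, the differences give:
  (-150)·a + (-260)·b = +0.66
  (-20)·a + (-40)·b = +0.09
Eliminate b (×(-40) and ×(-260), subtract): 800·a = -3.000 → a = ∂h/∂x = -0.003750
Back-substitute: b = ∂h/∂y = -0.0003750.
Flow = −∇h = (+0.003750 east, +0.0003750 north), which points east.

E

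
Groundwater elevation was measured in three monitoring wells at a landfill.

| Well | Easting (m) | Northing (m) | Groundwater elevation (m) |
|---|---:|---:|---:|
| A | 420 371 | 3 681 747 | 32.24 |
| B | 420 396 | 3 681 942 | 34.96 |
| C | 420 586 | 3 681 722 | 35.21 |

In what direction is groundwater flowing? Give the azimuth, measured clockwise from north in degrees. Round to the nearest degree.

Three-point gradient (reference A): Δ to B = (25, 195, +2.72), Δ to C = (215, -25, +2.97).
∂h/∂x = +0.01521, ∂h/∂y = +0.01200 (det = -42550).
Flow direction (−∇h) has components (-0.01521 E, -0.01200 N).
Azimuth = atan2(E, N) = atan2(-0.01521, -0.01200) = 231.7° ≈ 232°.

232°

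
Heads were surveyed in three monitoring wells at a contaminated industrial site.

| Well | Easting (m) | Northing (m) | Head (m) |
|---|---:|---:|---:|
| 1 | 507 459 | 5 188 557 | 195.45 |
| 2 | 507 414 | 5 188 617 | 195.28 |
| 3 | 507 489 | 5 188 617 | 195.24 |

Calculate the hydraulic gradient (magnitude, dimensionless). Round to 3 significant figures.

Taking 1 as reference: 2−1 = (-45, 60, -0.17); 3−1 = (30, 60, -0.21).
Determinant of the coordinate differences = (-45)·60 − 30·60 = -4500.
∂h/∂x = [(-0.17)·60 − (-0.21)·60] / -4500 = -0.0005333
∂h/∂y = [(-45)·(-0.21) − 30·(-0.17)] / -4500 = -0.003233
|∇h| = √(-0.0005333² + -0.003233²) = 0.003277

0.00328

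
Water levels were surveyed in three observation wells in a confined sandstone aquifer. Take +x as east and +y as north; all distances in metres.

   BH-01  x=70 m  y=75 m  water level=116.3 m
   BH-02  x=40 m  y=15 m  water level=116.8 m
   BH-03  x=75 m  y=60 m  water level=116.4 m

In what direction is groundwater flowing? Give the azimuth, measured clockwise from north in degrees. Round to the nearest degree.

015°

Taking BH-01 as reference: BH-02−BH-01 = (-30, -60, +0.5); BH-03−BH-01 = (5, -15, +0.1).
Solve a·Δx + b·Δy = Δh: det = (-30)·(-15) − 5·(-60) = 750.
∂h/∂x = [(+0.5)·(-15) − (+0.1)·(-60)] / 750 = -0.002000
∂h/∂y = [(-30)·(+0.1) − 5·(+0.5)] / 750 = -0.007333
Flow direction (−∇h) has components (+0.002000 E, +0.007333 N).
Azimuth = atan2(E, N) = atan2(+0.002000, +0.007333) = 15.3° ≈ 015°.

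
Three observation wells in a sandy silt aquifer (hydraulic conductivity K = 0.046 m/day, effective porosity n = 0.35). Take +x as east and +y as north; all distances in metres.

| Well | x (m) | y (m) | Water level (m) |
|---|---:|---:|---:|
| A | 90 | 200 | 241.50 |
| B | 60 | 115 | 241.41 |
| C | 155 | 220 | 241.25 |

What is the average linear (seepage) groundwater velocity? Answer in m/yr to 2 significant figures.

0.26 m/yr

Three-point gradient (reference A): Δ to B = (-30, -85, -0.09), Δ to C = (65, 20, -0.25).
∂h/∂x = -0.004680, ∂h/∂y = +0.002711 (det = 4925).
|∇h| = √(-0.004680² + 0.002711²) = 0.005409
Seepage velocity v = K·i/n = 0.046 × 0.005409 / 0.35 = 0.0007109 m/day = 0.2597 m/yr.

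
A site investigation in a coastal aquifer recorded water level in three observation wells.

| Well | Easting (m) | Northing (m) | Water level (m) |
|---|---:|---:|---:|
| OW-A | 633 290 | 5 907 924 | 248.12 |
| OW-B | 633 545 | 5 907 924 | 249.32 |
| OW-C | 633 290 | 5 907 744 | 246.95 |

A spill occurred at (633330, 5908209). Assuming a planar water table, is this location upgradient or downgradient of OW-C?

upgradient

∂h/∂x = (249.32 − 248.12) / (633545 − 633290) = +0.004706
∂h/∂y = (246.95 − 248.12) / (5907744 − 5907924) = +0.006500
Head at (633330, 5908209) = 248.12 + (+0.004706)·(40) + (+0.006500)·(285) = 250.16 m.
That is higher than the 246.95 m at OW-C, so the point is upgradient.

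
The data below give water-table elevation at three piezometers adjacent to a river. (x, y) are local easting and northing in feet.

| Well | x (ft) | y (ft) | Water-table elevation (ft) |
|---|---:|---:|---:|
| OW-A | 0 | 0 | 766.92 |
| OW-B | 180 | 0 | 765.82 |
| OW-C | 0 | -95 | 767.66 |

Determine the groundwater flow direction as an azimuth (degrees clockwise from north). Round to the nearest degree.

038°

∂h/∂x = (765.82 − 766.92) / (180 − 0) = -0.006111
∂h/∂y = (767.66 − 766.92) / (-95 − 0) = -0.007789
Flow direction (−∇h) has components (+0.006111 E, +0.007789 N).
Azimuth = atan2(E, N) = atan2(+0.006111, +0.007789) = 38.1° ≈ 038°.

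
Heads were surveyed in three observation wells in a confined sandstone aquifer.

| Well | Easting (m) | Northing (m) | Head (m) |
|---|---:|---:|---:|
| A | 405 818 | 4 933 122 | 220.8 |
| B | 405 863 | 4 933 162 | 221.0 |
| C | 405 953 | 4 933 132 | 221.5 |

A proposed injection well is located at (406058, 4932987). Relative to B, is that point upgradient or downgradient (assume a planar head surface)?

upgradient

With h = a·x + b·y + c and A as origin, the differences give:
  45·a + 40·b = +0.2
  135·a + 10·b = +0.7
Eliminate b (×10 and ×40, subtract): -4950·a = -26.00 → a = ∂h/∂x = +0.005253
Back-substitute: b = ∂h/∂y = -0.0009091.
Head at (406058, 4932987) = 220.8 + (+0.005253)·(240) + (-0.0009091)·(-135) = 222.18 m.
That is higher than the 221.0 m at B, so the point is upgradient.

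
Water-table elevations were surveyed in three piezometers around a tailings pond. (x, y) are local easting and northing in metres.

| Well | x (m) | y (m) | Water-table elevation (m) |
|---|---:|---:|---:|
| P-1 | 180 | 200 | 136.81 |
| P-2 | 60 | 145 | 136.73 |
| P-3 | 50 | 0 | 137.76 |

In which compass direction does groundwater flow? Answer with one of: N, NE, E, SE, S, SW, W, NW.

NW

Differences from P-1: to P-2 (Δx, Δy, Δh) = (-120, -55, -0.08); to P-3 = (-130, -200, +0.95).
Determinant of the coordinate differences = (-120)·(-200) − (-130)·(-55) = 16850.
∂h/∂x = [(-0.08)·(-200) − (+0.95)·(-55)] / 16850 = +0.004050
∂h/∂y = [(-120)·(+0.95) − (-130)·(-0.08)] / 16850 = -0.007383
Flow = −∇h = (-0.004050 east, +0.007383 north), which points northwest.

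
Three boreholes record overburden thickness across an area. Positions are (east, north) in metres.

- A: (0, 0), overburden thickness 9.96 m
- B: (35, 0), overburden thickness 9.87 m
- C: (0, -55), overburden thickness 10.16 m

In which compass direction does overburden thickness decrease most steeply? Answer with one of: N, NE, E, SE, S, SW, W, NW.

∂d/∂x = (9.87 − 9.96) / (35 − 0) = -0.002571
∂d/∂y = (10.16 − 9.96) / (-55 − 0) = -0.003636
Steepest decrease is along −∇f = (+0.002571 E, +0.003636 N) → northeast.

NE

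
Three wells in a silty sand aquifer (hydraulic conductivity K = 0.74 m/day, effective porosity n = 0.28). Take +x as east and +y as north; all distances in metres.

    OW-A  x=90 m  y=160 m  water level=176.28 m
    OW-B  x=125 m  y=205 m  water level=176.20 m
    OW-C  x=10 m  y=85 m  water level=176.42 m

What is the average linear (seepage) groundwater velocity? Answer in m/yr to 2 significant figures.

1.5 m/yr

Taking OW-A as reference: OW-B−OW-A = (35, 45, -0.08); OW-C−OW-A = (-80, -75, +0.14).
Solve a·Δx + b·Δy = Δh: det = 35·(-75) − (-80)·45 = 975.
∂h/∂x = [(-0.08)·(-75) − (+0.14)·45] / 975 = -0.0003077
∂h/∂y = [35·(+0.14) − (-80)·(-0.08)] / 975 = -0.001538
|∇h| = √(-0.0003077² + -0.001538²) = 0.001568
Seepage velocity v = K·i/n = 0.74 × 0.001568 / 0.28 = 0.004144 m/day = 1.514 m/yr.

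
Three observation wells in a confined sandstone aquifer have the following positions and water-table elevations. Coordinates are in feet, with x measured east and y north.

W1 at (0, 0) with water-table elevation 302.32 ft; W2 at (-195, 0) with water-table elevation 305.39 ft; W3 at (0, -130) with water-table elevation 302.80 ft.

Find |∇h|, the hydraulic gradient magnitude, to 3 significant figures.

∂h/∂x = (305.39 − 302.32) / (-195 − 0) = -0.01574
∂h/∂y = (302.80 − 302.32) / (-130 − 0) = -0.003692
|∇h| = √(-0.01574² + -0.003692²) = 0.01617

0.0162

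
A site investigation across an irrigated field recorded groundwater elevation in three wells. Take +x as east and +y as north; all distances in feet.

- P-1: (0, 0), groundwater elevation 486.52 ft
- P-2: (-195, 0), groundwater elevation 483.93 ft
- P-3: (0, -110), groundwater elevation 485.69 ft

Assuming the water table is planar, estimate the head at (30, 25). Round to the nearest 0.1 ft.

∂h/∂x = (483.93 − 486.52) / (-195 − 0) = +0.01328
∂h/∂y = (485.69 − 486.52) / (-110 − 0) = +0.007545
h(30, 25) = 486.52 + (+0.01328)·(30) + (+0.007545)·(25) = 486.52 +0.398 +0.189 = 487.107 ft.

487.1 ft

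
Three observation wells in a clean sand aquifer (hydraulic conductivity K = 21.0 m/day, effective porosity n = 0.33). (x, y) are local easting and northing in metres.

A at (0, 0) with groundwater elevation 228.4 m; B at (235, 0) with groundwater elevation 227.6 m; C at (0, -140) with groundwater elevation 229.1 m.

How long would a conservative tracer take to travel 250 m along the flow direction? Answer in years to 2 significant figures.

1.8 years

∂h/∂x = (227.6 − 228.4) / (235 − 0) = -0.003404
∂h/∂y = (229.1 − 228.4) / (-140 − 0) = -0.005000
|∇h| = √(-0.003404² + -0.005000²) = 0.006049
Seepage velocity v = K·i/n = 21.0 × 0.006049 / 0.33 = 0.3849 m/day.
t = 250 / 0.3849 = 649.5 days = 1.78 years.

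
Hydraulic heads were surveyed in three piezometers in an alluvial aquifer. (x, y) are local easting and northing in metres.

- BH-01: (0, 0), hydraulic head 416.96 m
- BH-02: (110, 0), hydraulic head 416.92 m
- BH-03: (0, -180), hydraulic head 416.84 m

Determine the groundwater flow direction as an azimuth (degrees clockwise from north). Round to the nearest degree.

151°

∂h/∂x = (416.92 − 416.96) / (110 − 0) = -0.0003636
∂h/∂y = (416.84 − 416.96) / (-180 − 0) = +0.0006667
Flow direction (−∇h) has components (+0.0003636 E, -0.0006667 N).
Azimuth = atan2(E, N) = atan2(+0.0003636, -0.0006667) = 151.4° ≈ 151°.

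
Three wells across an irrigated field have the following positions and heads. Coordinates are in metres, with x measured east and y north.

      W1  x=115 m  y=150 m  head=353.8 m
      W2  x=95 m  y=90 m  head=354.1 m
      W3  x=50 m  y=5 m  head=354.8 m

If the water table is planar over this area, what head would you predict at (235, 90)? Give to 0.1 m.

351.8 m

With h = a·x + b·y + c and W1 as origin, the differences give:
  (-20)·a + (-60)·b = +0.3
  (-65)·a + (-145)·b = +1.0
Eliminate b (×(-145) and ×(-60), subtract): -1000·a = 16.50 → a = ∂h/∂x = -0.01650
Back-substitute: b = ∂h/∂y = +0.0005000.
h(235, 90) = 353.8 + (-0.01650)·(120) + (+0.0005000)·(-60) = 353.8 -1.980 -0.030 = 351.790 m.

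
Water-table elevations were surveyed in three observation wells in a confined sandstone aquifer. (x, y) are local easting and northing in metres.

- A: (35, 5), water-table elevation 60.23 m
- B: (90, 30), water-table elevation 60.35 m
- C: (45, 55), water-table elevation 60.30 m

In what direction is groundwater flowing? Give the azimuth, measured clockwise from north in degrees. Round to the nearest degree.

238°

Taking A as reference: B−A = (55, 25, +0.12); C−A = (10, 50, +0.07).
Determinant of the coordinate differences = 55·50 − 10·25 = 2500.
∂h/∂x = [(+0.12)·50 − (+0.07)·25] / 2500 = +0.001700
∂h/∂y = [55·(+0.07) − 10·(+0.12)] / 2500 = +0.001060
Flow direction (−∇h) has components (-0.001700 E, -0.001060 N).
Azimuth = atan2(E, N) = atan2(-0.001700, -0.001060) = 238.1° ≈ 238°.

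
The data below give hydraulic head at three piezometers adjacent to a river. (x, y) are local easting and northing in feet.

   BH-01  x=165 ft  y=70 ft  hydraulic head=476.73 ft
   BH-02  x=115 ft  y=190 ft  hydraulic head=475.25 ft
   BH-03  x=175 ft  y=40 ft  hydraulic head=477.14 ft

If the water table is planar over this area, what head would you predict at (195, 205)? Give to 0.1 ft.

Taking BH-01 as reference: BH-02−BH-01 = (-50, 120, -1.48); BH-03−BH-01 = (10, -30, +0.41).
Solve a·Δx + b·Δy = Δh: det = (-50)·(-30) − 10·120 = 300.
∂h/∂x = [(-1.48)·(-30) − (+0.41)·120] / 300 = -0.01600
∂h/∂y = [(-50)·(+0.41) − 10·(-1.48)] / 300 = -0.01900
h(195, 205) = 476.73 + (-0.01600)·(30) + (-0.01900)·(135) = 476.73 -0.480 -2.565 = 473.685 ft.

473.7 ft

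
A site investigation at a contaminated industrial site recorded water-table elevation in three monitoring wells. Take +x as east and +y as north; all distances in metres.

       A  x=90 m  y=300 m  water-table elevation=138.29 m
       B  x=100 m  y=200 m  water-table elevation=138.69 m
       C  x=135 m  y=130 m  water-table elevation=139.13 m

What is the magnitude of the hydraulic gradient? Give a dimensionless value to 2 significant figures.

Taking A as reference: B−A = (10, -100, +0.40); C−A = (45, -170, +0.84).
Solve a·Δx + b·Δy = Δh: det = 10·(-170) − 45·(-100) = 2800.
∂h/∂x = [(+0.40)·(-170) − (+0.84)·(-100)] / 2800 = +0.005714
∂h/∂y = [10·(+0.84) − 45·(+0.40)] / 2800 = -0.003429
|∇h| = √(0.005714² + -0.003429²) = 0.006664

0.0067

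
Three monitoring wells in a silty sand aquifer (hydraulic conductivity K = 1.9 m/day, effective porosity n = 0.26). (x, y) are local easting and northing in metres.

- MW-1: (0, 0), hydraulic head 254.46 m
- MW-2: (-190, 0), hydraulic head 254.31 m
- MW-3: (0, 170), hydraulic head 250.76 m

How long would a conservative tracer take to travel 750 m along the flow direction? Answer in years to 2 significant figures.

∂h/∂x = (254.31 − 254.46) / (-190 − 0) = +0.0007895
∂h/∂y = (250.76 − 254.46) / (170 − 0) = -0.02176
|∇h| = √(0.0007895² + -0.02176²) = 0.02177
Seepage velocity v = K·i/n = 1.9 × 0.02177 / 0.26 = 0.1591 m/day.
t = 750 / 0.1591 = 4714 days = 12.9 years.

13 years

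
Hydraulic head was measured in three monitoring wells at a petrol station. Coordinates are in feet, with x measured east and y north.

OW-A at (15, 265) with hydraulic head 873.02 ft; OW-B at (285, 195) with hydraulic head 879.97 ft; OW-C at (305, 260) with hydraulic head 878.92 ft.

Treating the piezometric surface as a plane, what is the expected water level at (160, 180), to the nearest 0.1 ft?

With h = a·x + b·y + c and OW-A as origin, the differences give:
  270·a + (-70)·b = +6.95
  290·a + (-5)·b = +5.90
Eliminate b (×(-5) and ×(-70), subtract): 18950·a = 378.250 → a = ∂h/∂x = +0.01996
Back-substitute: b = ∂h/∂y = -0.02230.
h(160, 180) = 873.02 + (+0.01996)·(145) + (-0.02230)·(-85) = 873.02 +2.894 +1.895 = 877.809 ft.

877.8 ft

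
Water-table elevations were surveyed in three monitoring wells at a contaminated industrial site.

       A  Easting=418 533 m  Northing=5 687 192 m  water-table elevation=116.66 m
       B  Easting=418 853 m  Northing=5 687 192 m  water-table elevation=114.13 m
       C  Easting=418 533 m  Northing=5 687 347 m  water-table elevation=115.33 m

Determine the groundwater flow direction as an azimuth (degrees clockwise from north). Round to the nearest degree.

043°

∂h/∂x = (114.13 − 116.66) / (418853 − 418533) = -0.007906
∂h/∂y = (115.33 − 116.66) / (5687347 − 5687192) = -0.008581
Flow direction (−∇h) has components (+0.007906 E, +0.008581 N).
Azimuth = atan2(E, N) = atan2(+0.007906, +0.008581) = 42.7° ≈ 043°.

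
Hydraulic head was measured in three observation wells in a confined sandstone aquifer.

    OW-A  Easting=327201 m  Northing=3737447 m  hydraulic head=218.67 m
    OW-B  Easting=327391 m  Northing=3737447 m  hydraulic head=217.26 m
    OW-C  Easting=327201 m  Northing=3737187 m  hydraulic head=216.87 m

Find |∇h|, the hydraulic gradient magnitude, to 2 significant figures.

∂h/∂x = (217.26 − 218.67) / (327391 − 327201) = -0.007421
∂h/∂y = (216.87 − 218.67) / (3737187 − 3737447) = +0.006923
|∇h| = √(-0.007421² + 0.006923²) = 0.01015

0.010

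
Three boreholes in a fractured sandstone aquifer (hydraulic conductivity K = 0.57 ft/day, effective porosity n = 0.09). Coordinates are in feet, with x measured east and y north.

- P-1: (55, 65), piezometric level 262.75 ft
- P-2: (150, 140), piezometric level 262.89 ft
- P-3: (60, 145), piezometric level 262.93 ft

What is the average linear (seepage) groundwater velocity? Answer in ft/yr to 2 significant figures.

5.3 ft/yr

Taking P-1 as reference: P-2−P-1 = (95, 75, +0.14); P-3−P-1 = (5, 80, +0.18).
Determinant of the coordinate differences = 95·80 − 5·75 = 7225.
∂h/∂x = [(+0.14)·80 − (+0.18)·75] / 7225 = -0.0003183
∂h/∂y = [95·(+0.18) − 5·(+0.14)] / 7225 = +0.002270
|∇h| = √(-0.0003183² + 0.002270²) = 0.002292
Seepage velocity v = K·i/n = 0.57 × 0.002292 / 0.09 = 0.01452 ft/day = 5.303 ft/yr.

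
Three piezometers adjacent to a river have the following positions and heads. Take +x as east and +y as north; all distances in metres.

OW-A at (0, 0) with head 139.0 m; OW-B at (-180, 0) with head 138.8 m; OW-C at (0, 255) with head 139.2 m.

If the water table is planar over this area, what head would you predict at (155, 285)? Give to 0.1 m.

∂h/∂x = (138.8 − 139.0) / (-180 − 0) = +0.001111
∂h/∂y = (139.2 − 139.0) / (255 − 0) = +0.0007843
h(155, 285) = 139.0 + (+0.001111)·(155) + (+0.0007843)·(285) = 139.0 +0.172 +0.224 = 139.396 m.

139.4 m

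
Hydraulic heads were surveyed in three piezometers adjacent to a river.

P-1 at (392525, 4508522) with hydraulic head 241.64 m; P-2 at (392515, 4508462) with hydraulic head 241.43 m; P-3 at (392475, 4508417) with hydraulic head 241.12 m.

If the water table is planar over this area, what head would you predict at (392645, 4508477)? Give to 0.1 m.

Taking P-1 as reference: P-2−P-1 = (-10, -60, -0.21); P-3−P-1 = (-50, -105, -0.52).
Solve a·Δx + b·Δy = Δh: det = (-10)·(-105) − (-50)·(-60) = -1950.
∂h/∂x = [(-0.21)·(-105) − (-0.52)·(-60)] / -1950 = +0.004692
∂h/∂y = [(-10)·(-0.52) − (-50)·(-0.21)] / -1950 = +0.002718
h(392645, 4508477) = 241.64 + (+0.004692)·(120) + (+0.002718)·(-45) = 241.64 +0.563 -0.122 = 242.081 m.

242.1 m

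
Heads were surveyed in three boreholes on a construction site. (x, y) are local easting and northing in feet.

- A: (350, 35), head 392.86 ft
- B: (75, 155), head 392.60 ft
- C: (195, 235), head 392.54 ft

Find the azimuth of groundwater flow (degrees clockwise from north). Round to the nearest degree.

344°

With h = a·x + b·y + c and A as origin, the differences give:
  (-275)·a + 120·b = -0.26
  (-155)·a + 200·b = -0.32
Eliminate b (×200 and ×120, subtract): -36400·a = -13.600 → a = ∂h/∂x = +0.0003736
Back-substitute: b = ∂h/∂y = -0.001310.
Flow direction (−∇h) has components (-0.0003736 E, +0.001310 N).
Azimuth = atan2(E, N) = atan2(-0.0003736, +0.001310) = 344.1° ≈ 344°.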